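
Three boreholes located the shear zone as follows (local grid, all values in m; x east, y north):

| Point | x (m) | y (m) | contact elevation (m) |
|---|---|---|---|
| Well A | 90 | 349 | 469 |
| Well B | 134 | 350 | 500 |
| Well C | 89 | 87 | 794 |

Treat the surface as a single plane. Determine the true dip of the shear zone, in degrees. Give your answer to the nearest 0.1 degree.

Two edge vectors: Well A→Well B = (44, 1, 31), Well A→Well C = (-1, -262, 325).
Normal n = (Well A→Well B) × (Well A→Well C) = (8447, -14331, -11527).
So ∂z/∂x = −n_x/n_z = 0.73280 and ∂z/∂y = −n_y/n_z = −1.24325.
Gradient magnitude |∇z| = √(a² + b²) = √(0.53700 + 1.54568) = 1.44315.
True dip = arctan(1.44315) = 55.3°, dipping toward NNW (azimuth ≈ 329°).

55.3°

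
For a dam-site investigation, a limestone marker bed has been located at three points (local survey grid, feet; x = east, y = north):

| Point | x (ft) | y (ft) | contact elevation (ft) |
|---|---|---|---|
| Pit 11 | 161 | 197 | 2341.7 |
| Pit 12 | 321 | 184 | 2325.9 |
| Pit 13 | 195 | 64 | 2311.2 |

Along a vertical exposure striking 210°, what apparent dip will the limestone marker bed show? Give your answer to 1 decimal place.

Two edge vectors: Pit 11→Pit 12 = (160, -13, -15.8), Pit 11→Pit 13 = (34, -133, -30.5).
Normal n = (Pit 11→Pit 12) × (Pit 11→Pit 13) = (-1704.9, 4342.8, -20838).
So ∂z/∂x = −n_x/n_z = −0.08182 and ∂z/∂y = −n_y/n_z = 0.20841.
Unit vector along 210° is (sin 210°, cos 210°) = (-0.5000, -0.8660).
Slope in that direction = a·(-0.5000) + b·(-0.8660) = −0.13958.
Apparent dip = arctan|0.13958| = 7.9° (true dip is 12.6°, so apparent ≤ true as expected).

7.9°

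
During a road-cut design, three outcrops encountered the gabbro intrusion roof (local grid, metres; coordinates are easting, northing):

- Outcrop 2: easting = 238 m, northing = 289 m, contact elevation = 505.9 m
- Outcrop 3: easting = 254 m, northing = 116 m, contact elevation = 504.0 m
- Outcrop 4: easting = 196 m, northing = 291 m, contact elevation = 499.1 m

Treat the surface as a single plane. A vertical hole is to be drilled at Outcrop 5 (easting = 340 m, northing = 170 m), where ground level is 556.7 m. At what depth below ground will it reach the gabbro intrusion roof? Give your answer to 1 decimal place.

37.3 m

Let the plane be z = a·easting + b·northing + c.
Outcrop 3−Outcrop 2: 16a − 173b = −1.9;  Outcrop 4−Outcrop 2: −42a + 2b = −6.8.
Solving gives a = 0.16315, b = 0.02607.
Then c = 505.9 − a·238 − b·289 = 459.54.
At (340, 170): z_contact = 55.47 + 4.43 + 459.54 = 519.44 m.
Depth below ground = 556.7 − 519.44 = 37.3 m.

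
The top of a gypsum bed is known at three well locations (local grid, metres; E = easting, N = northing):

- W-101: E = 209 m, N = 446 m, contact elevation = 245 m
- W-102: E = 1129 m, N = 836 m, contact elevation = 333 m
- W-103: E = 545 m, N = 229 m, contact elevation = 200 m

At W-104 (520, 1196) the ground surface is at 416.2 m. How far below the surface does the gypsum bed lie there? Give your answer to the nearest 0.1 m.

8.8 m

Let the plane be z = a·E + b·N + c.
W-102−W-101: 920a + 390b = 88;  W-103−W-101: 336a − 217b = −45.
Solving gives a = 0.004675, b = 0.214612.
Then c = 245 − a·209 − b·446 = 148.31.
At (520, 1196): z_contact = 2.43 + 256.68 + 148.31 = 407.41 m.
Depth below ground = 416.2 − 407.41 = 8.8 m.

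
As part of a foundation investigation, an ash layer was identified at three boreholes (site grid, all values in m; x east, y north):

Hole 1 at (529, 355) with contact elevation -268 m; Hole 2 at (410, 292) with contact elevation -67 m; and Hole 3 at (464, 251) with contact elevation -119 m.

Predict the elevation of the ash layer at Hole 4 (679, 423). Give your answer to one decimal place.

Let the plane be z = a·x + b·y + c.
Hole 2−Hole 1: −119a − 63b = 201;  Hole 3−Hole 1: −65a − 104b = 149.
Solving gives a = −1.39077, b = −0.56346.
Then c = -268 − a·529 − b·355 = 667.75.
At (679, 423): z = −944.3 − 238.3 + 667.75 = -514.9 m.

-514.9 m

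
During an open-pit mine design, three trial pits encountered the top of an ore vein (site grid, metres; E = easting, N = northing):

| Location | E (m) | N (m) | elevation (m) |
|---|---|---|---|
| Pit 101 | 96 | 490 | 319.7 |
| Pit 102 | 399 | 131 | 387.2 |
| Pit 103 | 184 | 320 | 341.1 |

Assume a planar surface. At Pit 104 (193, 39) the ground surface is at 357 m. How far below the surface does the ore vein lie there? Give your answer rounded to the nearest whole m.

7 m

Two edge vectors: Pit 101→Pit 102 = (303, -359, 67.5), Pit 101→Pit 103 = (88, -170, 21.4).
Normal n = (Pit 101→Pit 102) × (Pit 101→Pit 103) = (3792.4, -544.2, -19918).
So ∂z/∂E = −n_x/n_z = 0.19040 and ∂z/∂N = −n_y/n_z = −0.02732.
Intercept c from Pit 101: 319.7 − 18.28 + 13.39 = 314.81.
At (193, 39): z_contact = 36.7 − 1.1 + 314.81 = 350.5 m.
Depth below ground = 357 − 350.5 = 7 m.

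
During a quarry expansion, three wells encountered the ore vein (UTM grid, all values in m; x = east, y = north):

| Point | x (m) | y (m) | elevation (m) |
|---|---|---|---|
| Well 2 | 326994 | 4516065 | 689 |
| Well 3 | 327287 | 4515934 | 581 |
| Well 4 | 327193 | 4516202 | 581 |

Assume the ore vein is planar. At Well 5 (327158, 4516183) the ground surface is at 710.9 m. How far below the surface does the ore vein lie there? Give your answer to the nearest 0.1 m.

Two edge vectors: Well 2→Well 3 = (293, -131, -108), Well 2→Well 4 = (199, 137, -108).
Normal n = (Well 2→Well 3) × (Well 2→Well 4) = (28944, 10152, 66210).
So ∂z/∂x = −n_x/n_z = −0.437154508 and ∂z/∂y = −n_y/n_z = −0.153330313.
Intercept c from Well 2: 689 + 142946.90 + 692449.66 = 836085.56.
At (327158, 4516183): z_contact = −143018.59 − 692467.75 + 836085.56 = 599.21 m.
Depth below ground = 710.9 − 599.21 = 111.7 m.

111.7 m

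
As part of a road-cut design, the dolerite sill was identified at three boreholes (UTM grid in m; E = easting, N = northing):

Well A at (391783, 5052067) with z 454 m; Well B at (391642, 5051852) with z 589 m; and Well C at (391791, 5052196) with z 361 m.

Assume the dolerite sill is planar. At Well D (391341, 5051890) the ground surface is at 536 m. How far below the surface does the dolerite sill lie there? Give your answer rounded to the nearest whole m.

Two edge vectors: Well A→Well B = (-141, -215, 135), Well A→Well C = (8, 129, -93).
Normal n = (Well A→Well B) × (Well A→Well C) = (2580, -12033, -16469).
So ∂z/∂E = −n_x/n_z = 0.15665796 and ∂z/∂N = −n_y/n_z = −0.73064546.
Intercept c from Well A: 454 − 61375.93 + 3691269.79 = 3630347.87.
At (391341, 5051890): z_contact = 61306.7 − 3691140.5 + 3630347.87 = 514.1 m.
Depth below ground = 536 − 514.1 = 22 m.

22 m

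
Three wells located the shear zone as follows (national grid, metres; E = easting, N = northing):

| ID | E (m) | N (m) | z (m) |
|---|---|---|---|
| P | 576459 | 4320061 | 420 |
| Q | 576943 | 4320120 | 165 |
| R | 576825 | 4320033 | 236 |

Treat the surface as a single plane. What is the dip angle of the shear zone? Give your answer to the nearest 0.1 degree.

27.8°

Let the plane be z = a·E + b·N + c.
Q−P: 484a + 59b = −255;  R−P: 366a − 28b = −184.
Solving gives a = −0.51204, b = −0.12161.
Gradient magnitude |∇z| = √(a² + b²) = √(0.26218 + 0.01479) = 0.52628.
True dip = arctan(0.52628) = 27.8°, dipping toward ENE (azimuth ≈ 077°).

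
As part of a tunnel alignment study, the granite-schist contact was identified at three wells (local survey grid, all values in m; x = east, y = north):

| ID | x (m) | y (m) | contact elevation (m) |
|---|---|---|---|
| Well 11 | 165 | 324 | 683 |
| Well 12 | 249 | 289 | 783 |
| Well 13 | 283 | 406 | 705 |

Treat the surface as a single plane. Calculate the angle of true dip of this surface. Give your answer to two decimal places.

50.57°

Two edge vectors: Well 11→Well 12 = (84, -35, 100), Well 11→Well 13 = (118, 82, 22).
Normal n = (Well 11→Well 12) × (Well 11→Well 13) = (-8970, 9952, 11018).
So ∂z/∂x = −n_x/n_z = 0.81412 and ∂z/∂y = −n_y/n_z = −0.90325.
Gradient magnitude |∇z| = √(a² + b²) = √(0.66280 + 0.81586) = 1.21600.
True dip = arctan(1.21600) = 50.57°, dipping toward NW (azimuth ≈ 318°).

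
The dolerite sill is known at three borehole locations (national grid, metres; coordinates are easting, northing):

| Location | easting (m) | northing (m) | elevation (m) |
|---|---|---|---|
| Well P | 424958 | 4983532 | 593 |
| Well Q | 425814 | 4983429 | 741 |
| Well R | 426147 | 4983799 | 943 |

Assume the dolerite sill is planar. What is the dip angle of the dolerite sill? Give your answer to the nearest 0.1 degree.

Let the plane be z = a·easting + b·northing + c.
Well Q−Well P: 856a − 103b = 148;  Well R−Well P: 1189a + 267b = 350.
Solving gives a = 0.21528, b = 0.35220.
Gradient magnitude |∇z| = √(a² + b²) = √(0.04634 + 0.12404) = 0.41278.
True dip = arctan(0.41278) = 22.4°, dipping toward SSW (azimuth ≈ 211°).

22.4°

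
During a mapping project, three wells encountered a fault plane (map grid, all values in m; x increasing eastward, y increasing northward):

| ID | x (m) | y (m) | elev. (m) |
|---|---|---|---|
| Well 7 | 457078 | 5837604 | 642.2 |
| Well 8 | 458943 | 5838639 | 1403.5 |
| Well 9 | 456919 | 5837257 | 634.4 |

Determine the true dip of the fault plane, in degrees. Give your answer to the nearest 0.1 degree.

Let the plane be z = a·x + b·y + c.
Well 8−Well 7: 1865a + 1035b = 761.3;  Well 9−Well 7: −159a − 347b = −7.8.
Solving gives a = 0.53067, b = −0.22068.
Gradient magnitude |∇z| = √(a² + b²) = √(0.28162 + 0.04870) = 0.57473.
True dip = arctan(0.57473) = 29.9°, dipping toward WNW (azimuth ≈ 293°).

29.9°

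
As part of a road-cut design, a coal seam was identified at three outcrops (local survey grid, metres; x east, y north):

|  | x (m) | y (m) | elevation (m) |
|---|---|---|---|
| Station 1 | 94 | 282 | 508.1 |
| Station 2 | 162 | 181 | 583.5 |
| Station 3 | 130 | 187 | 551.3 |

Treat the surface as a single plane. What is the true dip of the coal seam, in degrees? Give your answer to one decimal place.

Two edge vectors: Station 1→Station 2 = (68, -101, 75.4), Station 1→Station 3 = (36, -95, 43.2).
Normal n = (Station 1→Station 2) × (Station 1→Station 3) = (2799.8, -223.2, -2824).
So ∂z/∂x = −n_x/n_z = 0.99143 and ∂z/∂y = −n_y/n_z = −0.07904.
Gradient magnitude |∇z| = √(a² + b²) = √(0.98293 + 0.00625) = 0.99458.
True dip = arctan(0.99458) = 44.8°, dipping toward W (azimuth ≈ 275°).

44.8°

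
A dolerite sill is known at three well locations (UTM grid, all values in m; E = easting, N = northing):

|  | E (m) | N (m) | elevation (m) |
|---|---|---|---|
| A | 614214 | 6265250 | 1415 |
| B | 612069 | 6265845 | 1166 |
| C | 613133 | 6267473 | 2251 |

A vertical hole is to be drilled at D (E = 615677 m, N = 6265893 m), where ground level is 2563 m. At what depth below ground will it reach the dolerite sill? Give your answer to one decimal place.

453.8 m

Let the plane be z = a·E + b·N + c.
B−A: −2145a + 595b = −249;  C−A: −1081a + 2223b = 836.
Solving gives a = 0.254766384, b = 0.499956123.
Then c = 1415 − a·614214 − b·6265250 = −3287416.18.
At (615677, 6265893): z_contact = 156853.80 + 3132671.57 − 3287416.18 = 2109.20 m.
Depth below ground = 2563 − 2109.20 = 453.8 m.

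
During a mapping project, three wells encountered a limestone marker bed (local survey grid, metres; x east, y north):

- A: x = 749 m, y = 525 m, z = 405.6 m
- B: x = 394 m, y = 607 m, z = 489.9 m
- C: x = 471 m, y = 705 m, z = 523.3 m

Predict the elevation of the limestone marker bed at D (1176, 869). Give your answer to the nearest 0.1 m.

Let the plane be z = a·x + b·y + c.
B−A: −355a + 82b = 84.3;  C−A: −278a + 180b = 117.7.
Solving gives a = −0.134357, b = 0.446382.
Then c = 405.6 − a·749 − b·525 = 271.88.
At (1176, 869): z = −158.0 + 387.9 + 271.88 = 501.8 m.

501.8 m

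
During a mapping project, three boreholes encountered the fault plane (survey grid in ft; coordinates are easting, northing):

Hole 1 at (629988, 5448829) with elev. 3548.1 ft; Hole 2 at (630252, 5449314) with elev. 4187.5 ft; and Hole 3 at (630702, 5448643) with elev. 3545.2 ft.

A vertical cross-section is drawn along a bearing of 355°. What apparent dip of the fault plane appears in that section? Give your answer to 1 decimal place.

48.4°

Let the plane be z = a·easting + b·northing + c.
Hole 2−Hole 1: 264a + 485b = 639.4;  Hole 3−Hole 1: 714a − 186b = −2.9.
Solving gives a = 0.29723, b = 1.15656.
Unit vector along 355° is (sin 355°, cos 355°) = (-0.0872, 0.9962).
Slope in that direction = a·(-0.0872) + b·(0.9962) = 1.12625.
Apparent dip = arctan|1.12625| = 48.4° (true dip is 50.1°, so apparent ≤ true as expected).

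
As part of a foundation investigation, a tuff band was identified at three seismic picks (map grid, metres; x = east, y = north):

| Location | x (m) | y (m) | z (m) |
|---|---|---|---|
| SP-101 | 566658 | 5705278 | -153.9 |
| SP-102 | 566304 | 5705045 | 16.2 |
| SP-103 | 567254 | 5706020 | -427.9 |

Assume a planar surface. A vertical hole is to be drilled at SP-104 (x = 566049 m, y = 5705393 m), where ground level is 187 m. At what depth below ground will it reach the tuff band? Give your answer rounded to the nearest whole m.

30 m

Let the plane be z = a·x + b·y + c.
SP-102−SP-101: −354a − 233b = 170.1;  SP-103−SP-101: 596a + 742b = −274.
Solving gives a = −0.50381422, b = 0.03540872.
Then c = -153.9 − a·566658 − b·5705278 = 83319.84.
At (566049, 5705393): z_contact = −285183.5 + 202020.7 + 83319.84 = 157.0 m.
Depth below ground = 187 − 157.0 = 30 m.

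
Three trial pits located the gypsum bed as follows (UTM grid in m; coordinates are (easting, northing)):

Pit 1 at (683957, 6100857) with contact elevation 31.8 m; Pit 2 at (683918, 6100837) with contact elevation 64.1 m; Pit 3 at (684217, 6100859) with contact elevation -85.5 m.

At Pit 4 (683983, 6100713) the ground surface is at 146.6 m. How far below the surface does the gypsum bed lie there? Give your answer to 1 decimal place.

Two edge vectors: Pit 1→Pit 2 = (-39, -20, 32.3), Pit 1→Pit 3 = (260, 2, -117.3).
Normal n = (Pit 1→Pit 2) × (Pit 1→Pit 3) = (2281.4, 3823.3, 5122).
So ∂z/∂E = −n_x/n_z = −0.445411948 and ∂z/∂N = −n_y/n_z = −0.746446701.
Intercept c from Pit 1: 31.8 + 304642.62 + 4553964.58 = 4858639.00.
At (683983, 6100713): z_contact = −304654.20 − 4553857.09 + 4858639.00 = 127.71 m.
Depth below ground = 146.6 − 127.71 = 18.9 m.

18.9 m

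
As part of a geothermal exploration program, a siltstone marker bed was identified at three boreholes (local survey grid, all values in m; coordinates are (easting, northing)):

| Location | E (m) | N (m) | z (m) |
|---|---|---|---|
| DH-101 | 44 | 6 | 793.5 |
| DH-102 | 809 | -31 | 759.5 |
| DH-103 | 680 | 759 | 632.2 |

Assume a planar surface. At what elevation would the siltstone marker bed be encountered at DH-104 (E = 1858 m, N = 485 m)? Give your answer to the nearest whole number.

Two edge vectors: DH-101→DH-102 = (765, -37, -34), DH-101→DH-103 = (636, 753, -161.3).
Normal n = (DH-101→DH-102) × (DH-101→DH-103) = (31570.1, 101770.5, 599577).
So ∂z/∂E = −n_x/n_z = −0.05265 and ∂z/∂N = −n_y/n_z = −0.16974.
Intercept c from DH-101: 793.5 + 2.32 + 1.02 = 796.84.
At (1858, 485): z = −97.8 − 82.3 + 796.84 = 616.7 m.

617 m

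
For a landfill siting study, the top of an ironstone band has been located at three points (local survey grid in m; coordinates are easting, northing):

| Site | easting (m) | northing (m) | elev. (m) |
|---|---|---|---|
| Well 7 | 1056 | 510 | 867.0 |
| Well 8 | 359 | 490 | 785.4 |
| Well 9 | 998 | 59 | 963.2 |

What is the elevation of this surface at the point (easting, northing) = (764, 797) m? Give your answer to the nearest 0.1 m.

Two edge vectors: Well 7→Well 8 = (-697, -20, -81.6), Well 7→Well 9 = (-58, -451, 96.2).
Normal n = (Well 7→Well 8) × (Well 7→Well 9) = (-38725.6, 71784.2, 313187).
So ∂z/∂easting = −n_x/n_z = 0.123650 and ∂z/∂northing = −n_y/n_z = −0.229206.
Intercept c from Well 7: 867 − 130.57 + 116.89 = 853.32.
At (764, 797): z = 94.5 − 182.7 + 853.32 = 765.1 m.

765.1 m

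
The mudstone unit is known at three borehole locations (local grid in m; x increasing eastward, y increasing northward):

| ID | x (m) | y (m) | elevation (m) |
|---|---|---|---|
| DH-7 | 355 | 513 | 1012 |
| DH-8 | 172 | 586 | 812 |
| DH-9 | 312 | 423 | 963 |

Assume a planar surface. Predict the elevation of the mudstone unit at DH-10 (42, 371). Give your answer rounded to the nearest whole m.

Two edge vectors: DH-7→DH-8 = (-183, 73, -200), DH-7→DH-9 = (-43, -90, -49).
Normal n = (DH-7→DH-8) × (DH-7→DH-9) = (-21577, -367, 19609).
So ∂z/∂x = −n_x/n_z = 1.10036 and ∂z/∂y = −n_y/n_z = 0.01872.
Intercept c from DH-7: 1012 − 390.63 − 9.60 = 611.77.
At (42, 371): z = 46.2 + 6.9 + 611.77 = 664.9 m.

665 m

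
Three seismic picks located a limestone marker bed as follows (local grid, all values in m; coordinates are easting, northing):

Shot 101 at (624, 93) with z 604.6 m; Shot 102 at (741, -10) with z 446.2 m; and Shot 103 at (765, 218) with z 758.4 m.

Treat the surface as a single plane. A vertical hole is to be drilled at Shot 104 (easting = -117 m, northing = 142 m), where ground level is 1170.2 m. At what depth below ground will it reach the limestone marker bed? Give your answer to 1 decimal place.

Two edge vectors: Shot 101→Shot 102 = (117, -103, -158.4), Shot 101→Shot 103 = (141, 125, 153.8).
Normal n = (Shot 101→Shot 102) × (Shot 101→Shot 103) = (3958.6, -40329, 29148).
So ∂z/∂easting = −n_x/n_z = −0.13581 and ∂z/∂northing = −n_y/n_z = 1.38359.
Intercept c from Shot 101: 604.6 + 84.75 − 128.67 = 560.67.
At (-117, 142): z_contact = 15.89 + 196.47 + 560.67 = 773.03 m.
Depth below ground = 1170.2 − 773.03 = 397.2 m.

397.2 m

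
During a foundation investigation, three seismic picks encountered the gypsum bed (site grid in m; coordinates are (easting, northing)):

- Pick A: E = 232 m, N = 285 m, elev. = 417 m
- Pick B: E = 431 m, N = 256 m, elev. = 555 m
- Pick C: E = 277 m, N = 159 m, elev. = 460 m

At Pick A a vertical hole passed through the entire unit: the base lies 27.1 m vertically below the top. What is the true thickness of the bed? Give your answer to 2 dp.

Let the plane be z = a·E + b·N + c.
Pick B−Pick A: 199a − 29b = 138;  Pick C−Pick A: 45a − 126b = 43.
Solving gives a = 0.67908, b = −0.09874.
|∇z| = √(a²+b²) = 0.68622, so dip δ = arctan(0.68622) = 34.46°.
True thickness = vertical thickness × cos δ = 27.1 × cos 34.46° = 22.34 m.

22.34 m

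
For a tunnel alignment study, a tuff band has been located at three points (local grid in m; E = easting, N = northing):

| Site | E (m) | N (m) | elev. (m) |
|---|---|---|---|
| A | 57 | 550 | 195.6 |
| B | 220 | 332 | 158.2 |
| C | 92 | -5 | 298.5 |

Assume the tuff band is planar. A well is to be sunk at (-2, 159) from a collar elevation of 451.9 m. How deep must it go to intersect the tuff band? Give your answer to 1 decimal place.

140.2 m

Let the plane be z = a·E + b·N + c.
B−A: 163a − 218b = −37.4;  C−A: 35a − 555b = 102.9.
Solving gives a = −0.52139, b = −0.21829.
Then c = 195.6 − a·57 − b·550 = 345.38.
At (-2, 159): z_contact = 1.04 − 34.71 + 345.38 = 311.71 m.
Depth below ground = 451.9 − 311.71 = 140.2 m.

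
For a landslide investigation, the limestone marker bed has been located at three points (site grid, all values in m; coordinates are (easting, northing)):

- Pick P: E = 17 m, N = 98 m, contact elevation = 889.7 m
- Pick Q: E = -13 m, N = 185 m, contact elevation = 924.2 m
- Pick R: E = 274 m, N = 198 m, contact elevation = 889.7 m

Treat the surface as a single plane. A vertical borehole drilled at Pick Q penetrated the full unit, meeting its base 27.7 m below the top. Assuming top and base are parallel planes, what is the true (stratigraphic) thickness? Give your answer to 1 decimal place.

25.9 m

Two edge vectors: Pick P→Pick Q = (-30, 87, 34.5), Pick P→Pick R = (257, 100, 0).
Normal n = (Pick P→Pick Q) × (Pick P→Pick R) = (-3450, 8866.5, -25359).
So ∂z/∂E = −n_x/n_z = −0.13605 and ∂z/∂N = −n_y/n_z = 0.34964.
|∇z| = √(a²+b²) = 0.37517, so dip δ = arctan(0.37517) = 20.56°.
True thickness = vertical thickness × cos δ = 27.7 × cos 20.56° = 25.9 m.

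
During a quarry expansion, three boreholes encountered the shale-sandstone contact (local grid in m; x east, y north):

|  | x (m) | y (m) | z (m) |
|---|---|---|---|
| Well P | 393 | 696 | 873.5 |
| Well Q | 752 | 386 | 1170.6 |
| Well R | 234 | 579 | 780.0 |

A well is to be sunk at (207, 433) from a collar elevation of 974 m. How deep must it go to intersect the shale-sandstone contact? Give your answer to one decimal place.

Let the plane be z = a·x + b·y + c.
Well Q−Well P: 359a − 310b = 297.1;  Well R−Well P: −159a − 117b = −93.5.
Solving gives a = 0.69825, b = −0.14976.
Then c = 873.5 − a·393 − b·696 = 703.32.
At (207, 433): z_contact = 144.54 − 64.85 + 703.32 = 783.01 m.
Depth below ground = 974 − 783.01 = 191.0 m.

191.0 m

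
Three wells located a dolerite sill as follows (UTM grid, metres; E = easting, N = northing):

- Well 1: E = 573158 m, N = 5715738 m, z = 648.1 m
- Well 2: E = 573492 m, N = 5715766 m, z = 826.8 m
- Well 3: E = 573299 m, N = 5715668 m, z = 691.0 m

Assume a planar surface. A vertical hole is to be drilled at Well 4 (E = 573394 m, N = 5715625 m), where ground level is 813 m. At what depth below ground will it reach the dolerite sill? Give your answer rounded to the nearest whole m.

Let the plane be z = a·E + b·N + c.
Well 2−Well 1: 334a + 28b = 178.7;  Well 3−Well 1: 141a − 70b = 42.9.
Solving gives a = 0.50169057, b = 0.39769101.
Then c = 648.1 − a·573158 − b·5715738 = −2559997.50.
At (573394, 5715625): z_contact = 287666.4 + 2273052.7 − 2559997.50 = 721.6 m.
Depth below ground = 813 − 721.6 = 91 m.

91 m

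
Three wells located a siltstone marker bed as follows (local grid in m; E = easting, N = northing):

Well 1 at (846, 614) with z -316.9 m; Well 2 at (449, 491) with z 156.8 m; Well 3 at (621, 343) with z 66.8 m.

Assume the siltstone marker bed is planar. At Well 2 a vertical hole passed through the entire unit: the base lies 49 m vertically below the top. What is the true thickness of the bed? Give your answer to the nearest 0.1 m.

Let the plane be z = a·E + b·N + c.
Well 2−Well 1: −397a − 123b = 473.7;  Well 3−Well 1: −225a − 271b = 383.7.
Solving gives a = −1.01584, b = −0.57246.
|∇z| = √(a²+b²) = 1.16603, so dip δ = arctan(1.16603) = 49.38°.
True thickness = vertical thickness × cos δ = 49 × cos 49.38° = 31.9 m.

31.9 m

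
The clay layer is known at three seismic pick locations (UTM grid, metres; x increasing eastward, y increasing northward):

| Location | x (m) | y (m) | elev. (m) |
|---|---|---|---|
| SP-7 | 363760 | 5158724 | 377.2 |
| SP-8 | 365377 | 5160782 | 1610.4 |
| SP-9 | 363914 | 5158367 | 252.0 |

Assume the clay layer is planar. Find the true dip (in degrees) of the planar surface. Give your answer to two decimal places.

25.83°

Two edge vectors: SP-7→SP-8 = (1617, 2058, 1233.2), SP-7→SP-9 = (154, -357, -125.2).
Normal n = (SP-7→SP-8) × (SP-7→SP-9) = (182590.8, 392361.2, -894201).
So ∂z/∂x = −n_x/n_z = 0.20419 and ∂z/∂y = −n_y/n_z = 0.43878.
Gradient magnitude |∇z| = √(a² + b²) = √(0.04170 + 0.19253) = 0.48397.
True dip = arctan(0.48397) = 25.83°, dipping toward SSW (azimuth ≈ 205°).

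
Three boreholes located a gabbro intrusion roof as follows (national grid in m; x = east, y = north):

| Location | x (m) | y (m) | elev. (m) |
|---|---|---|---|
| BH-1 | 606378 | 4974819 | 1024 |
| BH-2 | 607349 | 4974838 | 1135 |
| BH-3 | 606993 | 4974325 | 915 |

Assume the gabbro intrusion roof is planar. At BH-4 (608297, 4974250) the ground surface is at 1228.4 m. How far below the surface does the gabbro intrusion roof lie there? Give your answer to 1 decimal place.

199.9 m

Two edge vectors: BH-1→BH-2 = (971, 19, 111), BH-1→BH-3 = (615, -494, -109).
Normal n = (BH-1→BH-2) × (BH-1→BH-3) = (52763, 174104, -491359).
So ∂z/∂x = −n_x/n_z = 0.107381772 and ∂z/∂y = −n_y/n_z = 0.354331558.
Intercept c from BH-1: 1024 − 65113.94 − 1762735.37 = −1826825.31.
At (608297, 4974250): z_contact = 65320.01 + 1762533.75 − 1826825.31 = 1028.45 m.
Depth below ground = 1228.4 − 1028.45 = 199.9 m.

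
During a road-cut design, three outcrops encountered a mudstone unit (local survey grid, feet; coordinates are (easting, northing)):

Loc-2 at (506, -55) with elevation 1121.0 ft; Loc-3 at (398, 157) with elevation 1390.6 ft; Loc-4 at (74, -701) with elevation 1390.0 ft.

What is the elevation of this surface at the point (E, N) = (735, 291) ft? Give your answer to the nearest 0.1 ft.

Let the plane be z = a·E + b·N + c.
Loc-3−Loc-2: −108a + 212b = 269.6;  Loc-4−Loc-2: −432a − 646b = 269.
Solving gives a = −1.43283, b = 0.54177.
Then c = 1121 − a·506 − b·-55 = 1875.81.
At (735, 291): z = −1053.1 + 157.7 + 1875.81 = 980.3 ft.

980.3 ft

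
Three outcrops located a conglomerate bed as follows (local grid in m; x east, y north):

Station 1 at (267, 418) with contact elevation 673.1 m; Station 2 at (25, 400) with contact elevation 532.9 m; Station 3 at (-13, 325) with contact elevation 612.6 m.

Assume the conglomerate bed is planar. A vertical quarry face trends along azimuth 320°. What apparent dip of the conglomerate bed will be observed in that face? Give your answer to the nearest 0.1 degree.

Two edge vectors: Station 1→Station 2 = (-242, -18, -140.2), Station 1→Station 3 = (-280, -93, -60.5).
Normal n = (Station 1→Station 2) × (Station 1→Station 3) = (-11949.6, 24615, 17466).
So ∂z/∂x = −n_x/n_z = 0.68416 and ∂z/∂y = −n_y/n_z = −1.40931.
Unit vector along 320° is (sin 320°, cos 320°) = (-0.6428, 0.7660).
Slope in that direction = a·(-0.6428) + b·(0.7660) = −1.51937.
Apparent dip = arctan|1.51937| = 56.6° (true dip is 57.4°, so apparent ≤ true as expected).

56.6°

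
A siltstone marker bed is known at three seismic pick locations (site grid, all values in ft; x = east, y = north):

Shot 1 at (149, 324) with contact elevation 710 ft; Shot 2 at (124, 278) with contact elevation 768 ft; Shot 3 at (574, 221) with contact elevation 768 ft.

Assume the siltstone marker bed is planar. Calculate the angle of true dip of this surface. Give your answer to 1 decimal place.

Let the plane be z = a·x + b·y + c.
Shot 2−Shot 1: −25a − 46b = 58;  Shot 3−Shot 1: 425a − 103b = 58.
Solving gives a = −0.14942, b = −1.17966.
Gradient magnitude |∇z| = √(a² + b²) = √(0.02233 + 1.39160) = 1.18909.
True dip = arctan(1.18909) = 49.9°, dipping toward N (azimuth ≈ 007°).

49.9°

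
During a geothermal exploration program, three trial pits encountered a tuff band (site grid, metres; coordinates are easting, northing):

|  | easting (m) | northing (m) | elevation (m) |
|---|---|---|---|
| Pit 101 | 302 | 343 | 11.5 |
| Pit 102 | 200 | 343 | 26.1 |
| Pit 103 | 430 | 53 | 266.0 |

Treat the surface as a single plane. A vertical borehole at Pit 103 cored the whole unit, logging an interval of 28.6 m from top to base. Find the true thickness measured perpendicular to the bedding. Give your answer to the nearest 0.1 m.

20.7 m

Let the plane be z = a·easting + b·northing + c.
Pit 102−Pit 101: −102a + 0b = 14.6;  Pit 103−Pit 101: 128a − 290b = 254.5.
Solving gives a = −0.14314, b = −0.94076.
|∇z| = √(a²+b²) = 0.95159, so dip δ = arctan(0.95159) = 43.58°.
True thickness = vertical thickness × cos δ = 28.6 × cos 43.58° = 20.7 m.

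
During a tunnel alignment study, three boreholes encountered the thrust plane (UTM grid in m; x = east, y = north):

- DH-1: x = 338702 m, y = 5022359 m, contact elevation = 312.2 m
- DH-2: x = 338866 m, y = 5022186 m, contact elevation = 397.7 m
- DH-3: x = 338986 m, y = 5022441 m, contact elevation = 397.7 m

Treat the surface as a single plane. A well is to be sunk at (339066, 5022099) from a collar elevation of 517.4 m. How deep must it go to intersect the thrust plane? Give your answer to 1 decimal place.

Let the plane be z = a·x + b·y + c.
DH-2−DH-1: 164a − 173b = 85.5;  DH-3−DH-1: 284a + 82b = 85.5.
Solving gives a = 0.348394056, b = −0.163950144.
Then c = 312.2 − a·338702 − b·5022359 = 705726.92.
At (339066, 5022099): z_contact = 118128.58 − 823373.85 + 705726.92 = 481.64 m.
Depth below ground = 517.4 − 481.64 = 35.8 m.

35.8 m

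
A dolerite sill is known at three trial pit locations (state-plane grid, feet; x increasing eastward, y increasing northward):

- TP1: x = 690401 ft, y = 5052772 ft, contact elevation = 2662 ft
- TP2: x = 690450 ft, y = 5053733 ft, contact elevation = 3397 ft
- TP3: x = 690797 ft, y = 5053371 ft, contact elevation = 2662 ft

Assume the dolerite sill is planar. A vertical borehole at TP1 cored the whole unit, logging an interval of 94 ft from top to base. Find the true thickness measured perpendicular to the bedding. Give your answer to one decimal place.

52.1 ft

Let the plane be z = a·x + b·y + c.
TP2−TP1: 49a + 961b = 735;  TP3−TP1: 396a + 599b = 0.
Solving gives a = −1.25358, b = 0.82875.
|∇z| = √(a²+b²) = 1.50276, so dip δ = arctan(1.50276) = 56.36°.
True thickness = vertical thickness × cos δ = 94 × cos 56.36° = 52.1 ft.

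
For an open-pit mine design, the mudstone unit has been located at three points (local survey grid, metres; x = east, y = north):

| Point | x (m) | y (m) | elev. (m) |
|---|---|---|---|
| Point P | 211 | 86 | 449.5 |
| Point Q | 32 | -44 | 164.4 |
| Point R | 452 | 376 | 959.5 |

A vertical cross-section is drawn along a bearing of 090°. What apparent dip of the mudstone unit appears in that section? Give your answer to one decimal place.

Let the plane be z = a·x + b·y + c.
Point Q−Point P: −179a − 130b = −285.1;  Point R−Point P: 241a + 290b = 510.
Solving gives a = 0.79587, b = 1.09723.
Unit vector along 090° is (sin 90°, cos 90°) = (1.0000, 0.0000).
Slope in that direction = a·(1.0000) + b·(0.0000) = 0.79587.
Apparent dip = arctan|0.79587| = 38.5° (true dip is 53.6°, so apparent ≤ true as expected).

38.5°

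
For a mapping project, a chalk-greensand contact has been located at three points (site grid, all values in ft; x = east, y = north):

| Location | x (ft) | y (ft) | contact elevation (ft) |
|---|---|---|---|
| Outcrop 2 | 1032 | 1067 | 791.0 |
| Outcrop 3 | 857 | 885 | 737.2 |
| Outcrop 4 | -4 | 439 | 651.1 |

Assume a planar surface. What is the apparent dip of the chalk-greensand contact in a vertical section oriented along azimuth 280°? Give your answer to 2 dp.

9.83°

Let the plane be z = a·x + b·y + c.
Outcrop 3−Outcrop 2: −175a − 182b = −53.8;  Outcrop 4−Outcrop 2: −1036a − 628b = −139.9.
Solving gives a = −0.10584, b = 0.39737.
Unit vector along 280° is (sin 280°, cos 280°) = (-0.9848, 0.1736).
Slope in that direction = a·(-0.9848) + b·(0.1736) = 0.17324.
Apparent dip = arctan|0.17324| = 9.83° (true dip is 22.4°, so apparent ≤ true as expected).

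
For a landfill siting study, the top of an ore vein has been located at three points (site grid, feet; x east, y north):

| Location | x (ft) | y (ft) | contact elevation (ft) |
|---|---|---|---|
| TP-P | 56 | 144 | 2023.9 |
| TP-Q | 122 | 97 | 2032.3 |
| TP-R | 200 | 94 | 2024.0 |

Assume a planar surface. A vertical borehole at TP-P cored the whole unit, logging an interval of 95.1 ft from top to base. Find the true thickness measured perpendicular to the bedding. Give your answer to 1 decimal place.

89.3 ft

Let the plane be z = a·x + b·y + c.
TP-Q−TP-P: 66a − 47b = 8.4;  TP-R−TP-P: 144a − 50b = 0.1.
Solving gives a = −0.11975, b = −0.34689.
|∇z| = √(a²+b²) = 0.36697, so dip δ = arctan(0.36697) = 20.15°.
True thickness = vertical thickness × cos δ = 95.1 × cos 20.15° = 89.3 ft.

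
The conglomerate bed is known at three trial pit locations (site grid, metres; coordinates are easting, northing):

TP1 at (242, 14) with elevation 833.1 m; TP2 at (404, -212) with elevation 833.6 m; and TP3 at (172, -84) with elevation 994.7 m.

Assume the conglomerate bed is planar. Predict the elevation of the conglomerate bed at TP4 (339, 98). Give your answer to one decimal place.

Two edge vectors: TP1→TP2 = (162, -226, 0.5), TP1→TP3 = (-70, -98, 161.6).
Normal n = (TP1→TP2) × (TP1→TP3) = (-36472.6, -26214.2, -31696).
So ∂z/∂easting = −n_x/n_z = −1.15070 and ∂z/∂northing = −n_y/n_z = −0.82705.
Intercept c from TP1: 833.1 + 278.47 + 11.58 = 1123.15.
At (339, 98): z = −390.1 − 81.1 + 1123.15 = 652.0 m.

652.0 m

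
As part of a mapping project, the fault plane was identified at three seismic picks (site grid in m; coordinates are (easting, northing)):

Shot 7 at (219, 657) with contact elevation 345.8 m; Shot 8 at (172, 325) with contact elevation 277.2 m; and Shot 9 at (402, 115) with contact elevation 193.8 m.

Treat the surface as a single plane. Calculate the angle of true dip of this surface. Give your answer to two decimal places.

15.40°

Let the plane be z = a·E + b·N + c.
Shot 8−Shot 7: −47a − 332b = −68.6;  Shot 9−Shot 7: 183a − 542b = −152.
Solving gives a = −0.15404, b = 0.22843.
Gradient magnitude |∇z| = √(a² + b²) = √(0.02373 + 0.05218) = 0.27552.
True dip = arctan(0.27552) = 15.40°, dipping toward SE (azimuth ≈ 146°).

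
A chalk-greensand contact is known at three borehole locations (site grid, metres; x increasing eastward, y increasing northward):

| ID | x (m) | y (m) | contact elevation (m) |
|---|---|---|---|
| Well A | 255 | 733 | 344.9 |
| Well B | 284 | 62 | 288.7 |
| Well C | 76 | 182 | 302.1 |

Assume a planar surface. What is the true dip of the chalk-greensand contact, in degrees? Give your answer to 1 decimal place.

4.8°

Two edge vectors: Well A→Well B = (29, -671, -56.2), Well A→Well C = (-179, -551, -42.8).
Normal n = (Well A→Well B) × (Well A→Well C) = (-2247.4, 11301, -136088).
So ∂z/∂x = −n_x/n_z = −0.01651 and ∂z/∂y = −n_y/n_z = 0.08304.
Gradient magnitude |∇z| = √(a² + b²) = √(0.00027 + 0.00690) = 0.08467.
True dip = arctan(0.08467) = 4.8°, dipping toward S (azimuth ≈ 169°).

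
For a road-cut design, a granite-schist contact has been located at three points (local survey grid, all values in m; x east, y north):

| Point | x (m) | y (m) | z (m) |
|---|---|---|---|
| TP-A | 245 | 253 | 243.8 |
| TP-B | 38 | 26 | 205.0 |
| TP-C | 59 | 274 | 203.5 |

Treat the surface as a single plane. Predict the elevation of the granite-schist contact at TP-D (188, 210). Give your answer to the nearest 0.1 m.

232.6 m

Two edge vectors: TP-A→TP-B = (-207, -227, -38.8), TP-A→TP-C = (-186, 21, -40.3).
Normal n = (TP-A→TP-B) × (TP-A→TP-C) = (9962.9, -1125.3, -46569).
So ∂z/∂x = −n_x/n_z = 0.21394 and ∂z/∂y = −n_y/n_z = −0.02416.
Intercept c from TP-A: 243.8 − 52.41 + 6.11 = 197.50.
At (188, 210): z = 40.2 − 5.1 + 197.50 = 232.6 m.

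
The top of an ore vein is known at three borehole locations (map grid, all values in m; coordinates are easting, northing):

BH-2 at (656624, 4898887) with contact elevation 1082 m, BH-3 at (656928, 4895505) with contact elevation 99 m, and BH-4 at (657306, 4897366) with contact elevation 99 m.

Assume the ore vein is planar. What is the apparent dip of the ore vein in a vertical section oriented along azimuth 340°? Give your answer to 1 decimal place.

Let the plane be z = a·easting + b·northing + c.
BH-3−BH-2: 304a − 3382b = −983;  BH-4−BH-2: 682a − 1521b = −983.
Solving gives a = −0.99199, b = 0.20149.
Unit vector along 340° is (sin 340°, cos 340°) = (-0.3420, 0.9397).
Slope in that direction = a·(-0.3420) + b·(0.9397) = 0.52862.
Apparent dip = arctan|0.52862| = 27.9° (true dip is 45.3°, so apparent ≤ true as expected).

27.9°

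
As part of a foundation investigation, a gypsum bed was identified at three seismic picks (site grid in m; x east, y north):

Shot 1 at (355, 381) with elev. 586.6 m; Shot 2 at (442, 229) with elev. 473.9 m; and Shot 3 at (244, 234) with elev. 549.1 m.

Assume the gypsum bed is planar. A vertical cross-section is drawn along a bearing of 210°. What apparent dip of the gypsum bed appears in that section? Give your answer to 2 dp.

Two edge vectors: Shot 1→Shot 2 = (87, -152, -112.7), Shot 1→Shot 3 = (-111, -147, -37.5).
Normal n = (Shot 1→Shot 2) × (Shot 1→Shot 3) = (-10866.9, 15772.2, -29661).
So ∂z/∂x = −n_x/n_z = −0.36637 and ∂z/∂y = −n_y/n_z = 0.53175.
Unit vector along 210° is (sin 210°, cos 210°) = (-0.5000, -0.8660).
Slope in that direction = a·(-0.5000) + b·(-0.8660) = −0.27732.
Apparent dip = arctan|0.27732| = 15.50° (true dip is 32.9°, so apparent ≤ true as expected).

15.50°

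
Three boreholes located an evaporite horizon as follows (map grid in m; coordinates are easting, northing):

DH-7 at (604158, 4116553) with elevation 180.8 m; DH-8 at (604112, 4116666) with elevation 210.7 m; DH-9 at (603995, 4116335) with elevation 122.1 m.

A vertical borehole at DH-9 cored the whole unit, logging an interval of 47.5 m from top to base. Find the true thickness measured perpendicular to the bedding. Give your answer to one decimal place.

45.9 m

Two edge vectors: DH-7→DH-8 = (-46, 113, 29.9), DH-7→DH-9 = (-163, -218, -58.7).
Normal n = (DH-7→DH-8) × (DH-7→DH-9) = (-114.9, -7573.9, 28447).
So ∂z/∂easting = −n_x/n_z = 0.00404 and ∂z/∂northing = −n_y/n_z = 0.26625.
|∇z| = √(a²+b²) = 0.26628, so dip δ = arctan(0.26628) = 14.91°.
True thickness = vertical thickness × cos δ = 47.5 × cos 14.91° = 45.9 m.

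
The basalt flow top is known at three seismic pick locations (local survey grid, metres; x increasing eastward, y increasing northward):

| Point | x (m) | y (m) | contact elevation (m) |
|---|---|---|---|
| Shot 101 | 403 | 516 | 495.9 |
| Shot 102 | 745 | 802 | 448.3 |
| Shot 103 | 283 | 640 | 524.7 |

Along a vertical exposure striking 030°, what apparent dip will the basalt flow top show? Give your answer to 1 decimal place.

2.6°

Let the plane be z = a·x + b·y + c.
Shot 102−Shot 101: 342a + 286b = −47.6;  Shot 103−Shot 101: −120a + 124b = 28.8.
Solving gives a = −0.18428, b = 0.05393.
Unit vector along 030° is (sin 30°, cos 30°) = (0.5000, 0.8660).
Slope in that direction = a·(0.5000) + b·(0.8660) = −0.04544.
Apparent dip = arctan|0.04544| = 2.6° (true dip is 10.9°, so apparent ≤ true as expected).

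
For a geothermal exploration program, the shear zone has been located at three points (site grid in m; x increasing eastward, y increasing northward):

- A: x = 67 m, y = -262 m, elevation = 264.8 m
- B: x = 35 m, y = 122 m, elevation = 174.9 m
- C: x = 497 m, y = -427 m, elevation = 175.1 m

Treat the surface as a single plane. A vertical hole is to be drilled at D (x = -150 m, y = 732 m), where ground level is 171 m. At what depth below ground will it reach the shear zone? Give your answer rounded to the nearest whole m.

98 m

Let the plane be z = a·x + b·y + c.
B−A: −32a + 384b = −89.9;  C−A: 430a − 165b = −89.7.
Solving gives a = −0.30830, b = −0.25981.
Then c = 264.8 − a·67 − b·-262 = 217.39.
At (-150, 732): z_contact = 46.2 − 190.2 + 217.39 = 73.5 m.
Depth below ground = 171 − 73.5 = 98 m.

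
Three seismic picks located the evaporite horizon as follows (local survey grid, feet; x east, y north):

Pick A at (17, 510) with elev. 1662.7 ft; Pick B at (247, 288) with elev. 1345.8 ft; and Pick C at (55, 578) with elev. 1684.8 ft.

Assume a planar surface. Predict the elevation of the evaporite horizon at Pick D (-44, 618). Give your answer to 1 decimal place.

Let the plane be z = a·x + b·y + c.
Pick B−Pick A: 230a − 222b = −316.9;  Pick C−Pick A: 38a + 68b = 22.1.
Solving gives a = −0.69127, b = 0.71130.
Then c = 1662.7 − a·17 − b·510 = 1311.69.
At (-44, 618): z = 30.4 + 439.6 + 1311.69 = 1781.7 ft.

1781.7 ft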